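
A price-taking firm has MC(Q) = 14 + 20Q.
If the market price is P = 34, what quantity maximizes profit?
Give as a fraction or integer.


In perfect competition, profit is maximized where P = MC.
34 = 14 + 20Q
20 = 20Q
Q* = 20/20 = 1

1


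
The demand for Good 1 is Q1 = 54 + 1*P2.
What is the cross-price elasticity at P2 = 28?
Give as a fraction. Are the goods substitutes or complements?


dQ1/dP2 = 1
At P2 = 28: Q1 = 54 + 1*28 = 82
Exy = (dQ1/dP2)(P2/Q1) = 1 * 28 / 82 = 14/41
Since Exy > 0, the goods are substitutes.

14/41 (substitutes)


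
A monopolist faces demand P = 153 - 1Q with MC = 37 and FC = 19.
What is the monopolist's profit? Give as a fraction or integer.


MR = MC: 153 - 2Q = 37
Q* = 58
P* = 153 - 1*58 = 95
Profit = (P* - MC)*Q* - FC
= (95 - 37)*58 - 19
= 58*58 - 19
= 3364 - 19 = 3345

3345


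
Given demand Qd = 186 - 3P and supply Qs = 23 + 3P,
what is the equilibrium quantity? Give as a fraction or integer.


First find equilibrium price:
186 - 3P = 23 + 3P
P* = 163/6 = 163/6
Then substitute into demand:
Q* = 186 - 3 * 163/6 = 209/2

209/2


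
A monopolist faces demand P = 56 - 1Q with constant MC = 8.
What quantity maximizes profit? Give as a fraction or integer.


TR = P*Q = (56 - 1Q)Q = 56Q - 1Q^2
MR = dTR/dQ = 56 - 2Q
Set MR = MC:
56 - 2Q = 8
48 = 2Q
Q* = 48/2 = 24

24


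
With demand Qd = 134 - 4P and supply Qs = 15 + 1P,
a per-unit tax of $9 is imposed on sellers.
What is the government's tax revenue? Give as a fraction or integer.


With tax on sellers, new supply: Qs' = 15 + 1(P - 9)
= 6 + 1P
New equilibrium quantity:
Q_new = 158/5
Tax revenue = tax * Q_new = 9 * 158/5 = 1422/5

1422/5


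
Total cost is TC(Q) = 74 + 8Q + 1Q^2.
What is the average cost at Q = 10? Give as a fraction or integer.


TC(10) = 74 + 8*10 + 1*10^2
TC(10) = 74 + 80 + 100 = 254
AC = TC/Q = 254/10 = 127/5

127/5


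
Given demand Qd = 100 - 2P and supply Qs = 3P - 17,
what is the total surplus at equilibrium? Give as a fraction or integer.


Find equilibrium: 100 - 2P = 3P - 17
100 + 17 = 5P
P* = 117/5 = 117/5
Q* = 3*117/5 - 17 = 266/5
Inverse demand: P = 50 - Q/2, so P_max = 50
Inverse supply: P = 17/3 + Q/3, so P_min = 17/3
CS = (1/2) * 266/5 * (50 - 117/5) = 17689/25
PS = (1/2) * 266/5 * (117/5 - 17/3) = 35378/75
TS = CS + PS = 17689/25 + 35378/75 = 17689/15

17689/15


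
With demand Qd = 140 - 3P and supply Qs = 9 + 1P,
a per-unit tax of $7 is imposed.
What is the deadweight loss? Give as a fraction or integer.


Pre-tax equilibrium quantity: Q* = 167/4
Post-tax equilibrium quantity: Q_tax = 73/2
Reduction in quantity: Q* - Q_tax = 21/4
DWL = (1/2) * tax * (Q* - Q_tax)
DWL = (1/2) * 7 * 21/4 = 147/8

147/8


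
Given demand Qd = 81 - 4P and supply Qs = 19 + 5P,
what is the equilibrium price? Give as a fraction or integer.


At equilibrium, Qd = Qs.
81 - 4P = 19 + 5P
81 - 19 = 4P + 5P
62 = 9P
P* = 62/9 = 62/9

62/9


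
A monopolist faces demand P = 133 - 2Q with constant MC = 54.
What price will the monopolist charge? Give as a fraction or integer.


MR = 133 - 4Q
Set MR = MC: 133 - 4Q = 54
Q* = 79/4
Substitute into demand:
P* = 133 - 2*79/4 = 187/2

187/2


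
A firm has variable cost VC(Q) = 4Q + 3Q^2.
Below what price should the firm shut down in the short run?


AVC(Q) = VC(Q)/Q = 4 + 3Q
AVC is increasing in Q, so minimum AVC is at Q -> 0+.
Min AVC = 4
The firm should shut down if P < 4.

4


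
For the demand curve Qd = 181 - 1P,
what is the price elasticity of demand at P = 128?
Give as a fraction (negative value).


dQ/dP = -1
At P = 128: Q = 181 - 1*128 = 53
E = (dQ/dP)(P/Q) = (-1)(128/53) = -128/53

-128/53


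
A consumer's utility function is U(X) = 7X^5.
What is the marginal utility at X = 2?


MU = dU/dX = 7*5*X^(5-1)
MU = 35*X^4
At X = 2:
MU = 35 * 2^4
MU = 35 * 16 = 560

560


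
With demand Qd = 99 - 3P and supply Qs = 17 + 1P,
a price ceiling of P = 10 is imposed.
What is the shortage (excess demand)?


At P = 10:
Qd = 99 - 3*10 = 69
Qs = 17 + 1*10 = 27
Shortage = Qd - Qs = 69 - 27 = 42

42


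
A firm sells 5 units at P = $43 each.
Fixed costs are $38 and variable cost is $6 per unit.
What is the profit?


Total Revenue = P * Q = 43 * 5 = $215
Total Cost = FC + VC*Q = 38 + 6*5 = $68
Profit = TR - TC = 215 - 68 = $147

$147


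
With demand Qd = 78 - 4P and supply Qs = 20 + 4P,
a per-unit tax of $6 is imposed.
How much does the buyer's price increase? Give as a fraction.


With a per-unit tax, the buyer's price increase depends on relative slopes.
Supply slope: d = 4, Demand slope: b = 4
Buyer's price increase = d * tax / (b + d)
= 4 * 6 / (4 + 4)
= 24 / 8 = 3

3


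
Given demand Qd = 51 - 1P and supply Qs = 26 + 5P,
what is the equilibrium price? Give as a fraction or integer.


At equilibrium, Qd = Qs.
51 - 1P = 26 + 5P
51 - 26 = 1P + 5P
25 = 6P
P* = 25/6 = 25/6

25/6


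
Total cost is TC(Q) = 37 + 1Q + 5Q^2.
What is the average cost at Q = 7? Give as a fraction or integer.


TC(7) = 37 + 1*7 + 5*7^2
TC(7) = 37 + 7 + 245 = 289
AC = TC/Q = 289/7 = 289/7

289/7


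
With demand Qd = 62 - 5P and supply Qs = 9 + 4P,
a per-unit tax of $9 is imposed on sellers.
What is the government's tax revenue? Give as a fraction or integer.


With tax on sellers, new supply: Qs' = 9 + 4(P - 9)
= 4P - 27
New equilibrium quantity:
Q_new = 113/9
Tax revenue = tax * Q_new = 9 * 113/9 = 113

113


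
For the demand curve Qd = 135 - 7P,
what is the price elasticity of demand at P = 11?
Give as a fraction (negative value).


dQ/dP = -7
At P = 11: Q = 135 - 7*11 = 58
E = (dQ/dP)(P/Q) = (-7)(11/58) = -77/58

-77/58


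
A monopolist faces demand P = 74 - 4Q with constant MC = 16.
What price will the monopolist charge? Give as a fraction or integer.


MR = 74 - 8Q
Set MR = MC: 74 - 8Q = 16
Q* = 29/4
Substitute into demand:
P* = 74 - 4*29/4 = 45

45


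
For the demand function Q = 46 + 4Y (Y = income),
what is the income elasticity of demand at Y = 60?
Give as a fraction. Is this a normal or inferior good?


dQ/dY = 4
At Y = 60: Q = 46 + 4*60 = 286
Ey = (dQ/dY)(Y/Q) = 4 * 60 / 286 = 120/143
Since Ey > 0, this is a normal good.

120/143 (normal good)


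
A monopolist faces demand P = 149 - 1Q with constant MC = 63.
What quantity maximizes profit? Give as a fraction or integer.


TR = P*Q = (149 - 1Q)Q = 149Q - 1Q^2
MR = dTR/dQ = 149 - 2Q
Set MR = MC:
149 - 2Q = 63
86 = 2Q
Q* = 86/2 = 43

43


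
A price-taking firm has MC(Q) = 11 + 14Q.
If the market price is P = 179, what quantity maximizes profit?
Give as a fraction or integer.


In perfect competition, profit is maximized where P = MC.
179 = 11 + 14Q
168 = 14Q
Q* = 168/14 = 12

12


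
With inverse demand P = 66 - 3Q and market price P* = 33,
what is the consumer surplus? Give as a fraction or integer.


Maximum willingness to pay (at Q=0): P_max = 66
Quantity demanded at P* = 33:
Q* = (66 - 33)/3 = 11
CS = (1/2) * Q* * (P_max - P*)
CS = (1/2) * 11 * (66 - 33)
CS = (1/2) * 11 * 33 = 363/2

363/2


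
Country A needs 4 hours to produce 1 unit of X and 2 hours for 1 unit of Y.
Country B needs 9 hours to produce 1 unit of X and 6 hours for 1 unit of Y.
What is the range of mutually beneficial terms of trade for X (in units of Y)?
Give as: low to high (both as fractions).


Opportunity cost of X for Country A = hours_X / hours_Y = 4/2 = 2 units of Y
Opportunity cost of X for Country B = hours_X / hours_Y = 9/6 = 3/2 units of Y
Terms of trade must be between the two opportunity costs.
Range: 3/2 to 2

3/2 to 2


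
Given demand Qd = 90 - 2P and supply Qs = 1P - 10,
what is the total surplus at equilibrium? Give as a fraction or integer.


Find equilibrium: 90 - 2P = 1P - 10
90 + 10 = 3P
P* = 100/3 = 100/3
Q* = 1*100/3 - 10 = 70/3
Inverse demand: P = 45 - Q/2, so P_max = 45
Inverse supply: P = 10 + Q/1, so P_min = 10
CS = (1/2) * 70/3 * (45 - 100/3) = 1225/9
PS = (1/2) * 70/3 * (100/3 - 10) = 2450/9
TS = CS + PS = 1225/9 + 2450/9 = 1225/3

1225/3


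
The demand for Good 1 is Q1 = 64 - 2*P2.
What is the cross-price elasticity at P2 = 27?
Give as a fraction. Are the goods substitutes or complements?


dQ1/dP2 = -2
At P2 = 27: Q1 = 64 - 2*27 = 10
Exy = (dQ1/dP2)(P2/Q1) = -2 * 27 / 10 = -27/5
Since Exy < 0, the goods are complements.

-27/5 (complements)


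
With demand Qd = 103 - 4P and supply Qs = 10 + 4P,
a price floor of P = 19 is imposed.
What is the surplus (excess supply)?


At P = 19:
Qd = 103 - 4*19 = 27
Qs = 10 + 4*19 = 86
Surplus = Qs - Qd = 86 - 27 = 59

59


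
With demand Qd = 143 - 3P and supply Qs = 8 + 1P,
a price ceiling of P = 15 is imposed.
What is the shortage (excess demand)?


At P = 15:
Qd = 143 - 3*15 = 98
Qs = 8 + 1*15 = 23
Shortage = Qd - Qs = 98 - 23 = 75

75


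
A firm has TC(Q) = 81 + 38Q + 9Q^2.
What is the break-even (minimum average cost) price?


AC(Q) = 81/Q + 38 + 9Q
To minimize: dAC/dQ = -81/Q^2 + 9 = 0
Q^2 = 81/9 = 9
Q* = 3
Min AC = 81/3 + 38 + 9*3
Min AC = 27 + 38 + 27 = 92

92


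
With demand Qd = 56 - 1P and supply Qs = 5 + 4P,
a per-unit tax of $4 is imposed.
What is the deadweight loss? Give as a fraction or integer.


Pre-tax equilibrium quantity: Q* = 229/5
Post-tax equilibrium quantity: Q_tax = 213/5
Reduction in quantity: Q* - Q_tax = 16/5
DWL = (1/2) * tax * (Q* - Q_tax)
DWL = (1/2) * 4 * 16/5 = 32/5

32/5


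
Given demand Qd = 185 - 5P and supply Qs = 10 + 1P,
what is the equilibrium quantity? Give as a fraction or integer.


First find equilibrium price:
185 - 5P = 10 + 1P
P* = 175/6 = 175/6
Then substitute into demand:
Q* = 185 - 5 * 175/6 = 235/6

235/6


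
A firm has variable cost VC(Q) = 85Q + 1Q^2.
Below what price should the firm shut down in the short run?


AVC(Q) = VC(Q)/Q = 85 + 1Q
AVC is increasing in Q, so minimum AVC is at Q -> 0+.
Min AVC = 85
The firm should shut down if P < 85.

85


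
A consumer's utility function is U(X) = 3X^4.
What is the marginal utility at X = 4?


MU = dU/dX = 3*4*X^(4-1)
MU = 12*X^3
At X = 4:
MU = 12 * 4^3
MU = 12 * 64 = 768

768


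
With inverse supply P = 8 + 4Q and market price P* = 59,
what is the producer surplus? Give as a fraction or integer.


Minimum supply price (at Q=0): P_min = 8
Quantity supplied at P* = 59:
Q* = (59 - 8)/4 = 51/4
PS = (1/2) * Q* * (P* - P_min)
PS = (1/2) * 51/4 * (59 - 8)
PS = (1/2) * 51/4 * 51 = 2601/8

2601/8


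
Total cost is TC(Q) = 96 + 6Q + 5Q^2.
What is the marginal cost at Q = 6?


MC = dTC/dQ = 6 + 2*5*Q
At Q = 6:
MC = 6 + 10*6
MC = 6 + 60 = 66

66


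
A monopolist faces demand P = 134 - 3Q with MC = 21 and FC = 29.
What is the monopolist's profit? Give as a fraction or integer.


MR = MC: 134 - 6Q = 21
Q* = 113/6
P* = 134 - 3*113/6 = 155/2
Profit = (P* - MC)*Q* - FC
= (155/2 - 21)*113/6 - 29
= 113/2*113/6 - 29
= 12769/12 - 29 = 12421/12

12421/12


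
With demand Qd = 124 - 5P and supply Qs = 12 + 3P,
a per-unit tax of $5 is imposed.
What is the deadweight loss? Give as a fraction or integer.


Pre-tax equilibrium quantity: Q* = 54
Post-tax equilibrium quantity: Q_tax = 357/8
Reduction in quantity: Q* - Q_tax = 75/8
DWL = (1/2) * tax * (Q* - Q_tax)
DWL = (1/2) * 5 * 75/8 = 375/16

375/16


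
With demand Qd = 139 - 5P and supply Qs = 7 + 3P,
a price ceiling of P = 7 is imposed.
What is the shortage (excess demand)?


At P = 7:
Qd = 139 - 5*7 = 104
Qs = 7 + 3*7 = 28
Shortage = Qd - Qs = 104 - 28 = 76

76


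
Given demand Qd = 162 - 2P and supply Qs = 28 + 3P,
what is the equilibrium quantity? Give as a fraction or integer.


First find equilibrium price:
162 - 2P = 28 + 3P
P* = 134/5 = 134/5
Then substitute into demand:
Q* = 162 - 2 * 134/5 = 542/5

542/5


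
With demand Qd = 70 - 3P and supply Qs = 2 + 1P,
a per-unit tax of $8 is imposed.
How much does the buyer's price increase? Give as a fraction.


With a per-unit tax, the buyer's price increase depends on relative slopes.
Supply slope: d = 1, Demand slope: b = 3
Buyer's price increase = d * tax / (b + d)
= 1 * 8 / (3 + 1)
= 8 / 4 = 2

2


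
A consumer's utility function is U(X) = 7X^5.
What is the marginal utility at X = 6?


MU = dU/dX = 7*5*X^(5-1)
MU = 35*X^4
At X = 6:
MU = 35 * 6^4
MU = 35 * 1296 = 45360

45360


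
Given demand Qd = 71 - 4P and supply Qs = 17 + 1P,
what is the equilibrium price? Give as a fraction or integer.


At equilibrium, Qd = Qs.
71 - 4P = 17 + 1P
71 - 17 = 4P + 1P
54 = 5P
P* = 54/5 = 54/5

54/5


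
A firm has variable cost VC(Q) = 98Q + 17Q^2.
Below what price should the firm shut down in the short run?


AVC(Q) = VC(Q)/Q = 98 + 17Q
AVC is increasing in Q, so minimum AVC is at Q -> 0+.
Min AVC = 98
The firm should shut down if P < 98.

98


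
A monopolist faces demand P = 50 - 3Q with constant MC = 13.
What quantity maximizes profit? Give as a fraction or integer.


TR = P*Q = (50 - 3Q)Q = 50Q - 3Q^2
MR = dTR/dQ = 50 - 6Q
Set MR = MC:
50 - 6Q = 13
37 = 6Q
Q* = 37/6 = 37/6

37/6


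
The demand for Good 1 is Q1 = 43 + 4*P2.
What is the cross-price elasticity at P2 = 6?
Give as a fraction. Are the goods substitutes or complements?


dQ1/dP2 = 4
At P2 = 6: Q1 = 43 + 4*6 = 67
Exy = (dQ1/dP2)(P2/Q1) = 4 * 6 / 67 = 24/67
Since Exy > 0, the goods are substitutes.

24/67 (substitutes)


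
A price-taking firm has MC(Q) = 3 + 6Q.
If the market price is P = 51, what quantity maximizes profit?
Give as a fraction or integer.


In perfect competition, profit is maximized where P = MC.
51 = 3 + 6Q
48 = 6Q
Q* = 48/6 = 8

8


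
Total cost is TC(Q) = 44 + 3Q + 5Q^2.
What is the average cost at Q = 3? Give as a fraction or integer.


TC(3) = 44 + 3*3 + 5*3^2
TC(3) = 44 + 9 + 45 = 98
AC = TC/Q = 98/3 = 98/3

98/3


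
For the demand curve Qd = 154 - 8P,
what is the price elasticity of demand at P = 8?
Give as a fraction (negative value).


dQ/dP = -8
At P = 8: Q = 154 - 8*8 = 90
E = (dQ/dP)(P/Q) = (-8)(8/90) = -32/45

-32/45


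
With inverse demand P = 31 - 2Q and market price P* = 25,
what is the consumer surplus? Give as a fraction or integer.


Maximum willingness to pay (at Q=0): P_max = 31
Quantity demanded at P* = 25:
Q* = (31 - 25)/2 = 3
CS = (1/2) * Q* * (P_max - P*)
CS = (1/2) * 3 * (31 - 25)
CS = (1/2) * 3 * 6 = 9

9


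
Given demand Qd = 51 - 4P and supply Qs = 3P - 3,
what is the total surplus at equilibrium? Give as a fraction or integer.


Find equilibrium: 51 - 4P = 3P - 3
51 + 3 = 7P
P* = 54/7 = 54/7
Q* = 3*54/7 - 3 = 141/7
Inverse demand: P = 51/4 - Q/4, so P_max = 51/4
Inverse supply: P = 1 + Q/3, so P_min = 1
CS = (1/2) * 141/7 * (51/4 - 54/7) = 19881/392
PS = (1/2) * 141/7 * (54/7 - 1) = 6627/98
TS = CS + PS = 19881/392 + 6627/98 = 6627/56

6627/56


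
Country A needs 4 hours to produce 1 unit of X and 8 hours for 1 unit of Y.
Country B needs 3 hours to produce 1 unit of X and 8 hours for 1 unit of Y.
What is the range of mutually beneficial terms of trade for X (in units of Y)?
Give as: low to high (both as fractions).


Opportunity cost of X for Country A = hours_X / hours_Y = 4/8 = 1/2 units of Y
Opportunity cost of X for Country B = hours_X / hours_Y = 3/8 = 3/8 units of Y
Terms of trade must be between the two opportunity costs.
Range: 3/8 to 1/2

3/8 to 1/2


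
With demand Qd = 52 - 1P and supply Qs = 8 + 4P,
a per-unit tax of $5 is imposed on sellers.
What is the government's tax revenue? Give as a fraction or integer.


With tax on sellers, new supply: Qs' = 8 + 4(P - 5)
= 4P - 12
New equilibrium quantity:
Q_new = 196/5
Tax revenue = tax * Q_new = 5 * 196/5 = 196

196


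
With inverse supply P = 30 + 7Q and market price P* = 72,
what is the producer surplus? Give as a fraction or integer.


Minimum supply price (at Q=0): P_min = 30
Quantity supplied at P* = 72:
Q* = (72 - 30)/7 = 6
PS = (1/2) * Q* * (P* - P_min)
PS = (1/2) * 6 * (72 - 30)
PS = (1/2) * 6 * 42 = 126

126


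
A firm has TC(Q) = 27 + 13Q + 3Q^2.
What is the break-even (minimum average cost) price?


AC(Q) = 27/Q + 13 + 3Q
To minimize: dAC/dQ = -27/Q^2 + 3 = 0
Q^2 = 27/3 = 9
Q* = 3
Min AC = 27/3 + 13 + 3*3
Min AC = 9 + 13 + 9 = 31

31


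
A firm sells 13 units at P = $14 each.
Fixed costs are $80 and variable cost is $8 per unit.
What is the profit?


Total Revenue = P * Q = 14 * 13 = $182
Total Cost = FC + VC*Q = 80 + 8*13 = $184
Profit = TR - TC = 182 - 184 = $-2

$-2


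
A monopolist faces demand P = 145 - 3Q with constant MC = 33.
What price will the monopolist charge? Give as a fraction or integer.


MR = 145 - 6Q
Set MR = MC: 145 - 6Q = 33
Q* = 56/3
Substitute into demand:
P* = 145 - 3*56/3 = 89

89


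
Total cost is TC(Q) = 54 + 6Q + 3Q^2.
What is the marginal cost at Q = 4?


MC = dTC/dQ = 6 + 2*3*Q
At Q = 4:
MC = 6 + 6*4
MC = 6 + 24 = 30

30


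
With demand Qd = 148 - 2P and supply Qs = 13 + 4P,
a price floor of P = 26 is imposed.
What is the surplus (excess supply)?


At P = 26:
Qd = 148 - 2*26 = 96
Qs = 13 + 4*26 = 117
Surplus = Qs - Qd = 117 - 96 = 21

21


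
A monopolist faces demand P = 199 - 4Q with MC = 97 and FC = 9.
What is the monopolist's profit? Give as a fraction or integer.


MR = MC: 199 - 8Q = 97
Q* = 51/4
P* = 199 - 4*51/4 = 148
Profit = (P* - MC)*Q* - FC
= (148 - 97)*51/4 - 9
= 51*51/4 - 9
= 2601/4 - 9 = 2565/4

2565/4


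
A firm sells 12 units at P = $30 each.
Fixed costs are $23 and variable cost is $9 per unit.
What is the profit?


Total Revenue = P * Q = 30 * 12 = $360
Total Cost = FC + VC*Q = 23 + 9*12 = $131
Profit = TR - TC = 360 - 131 = $229

$229


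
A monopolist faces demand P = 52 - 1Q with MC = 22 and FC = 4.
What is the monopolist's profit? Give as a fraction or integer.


MR = MC: 52 - 2Q = 22
Q* = 15
P* = 52 - 1*15 = 37
Profit = (P* - MC)*Q* - FC
= (37 - 22)*15 - 4
= 15*15 - 4
= 225 - 4 = 221

221


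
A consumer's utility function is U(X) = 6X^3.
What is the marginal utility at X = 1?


MU = dU/dX = 6*3*X^(3-1)
MU = 18*X^2
At X = 1:
MU = 18 * 1^2
MU = 18 * 1 = 18

18


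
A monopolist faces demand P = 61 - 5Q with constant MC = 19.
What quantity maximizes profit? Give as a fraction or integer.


TR = P*Q = (61 - 5Q)Q = 61Q - 5Q^2
MR = dTR/dQ = 61 - 10Q
Set MR = MC:
61 - 10Q = 19
42 = 10Q
Q* = 42/10 = 21/5

21/5


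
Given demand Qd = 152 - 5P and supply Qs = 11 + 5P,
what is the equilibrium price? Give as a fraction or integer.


At equilibrium, Qd = Qs.
152 - 5P = 11 + 5P
152 - 11 = 5P + 5P
141 = 10P
P* = 141/10 = 141/10

141/10


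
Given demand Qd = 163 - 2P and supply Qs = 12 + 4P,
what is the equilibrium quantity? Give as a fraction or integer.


First find equilibrium price:
163 - 2P = 12 + 4P
P* = 151/6 = 151/6
Then substitute into demand:
Q* = 163 - 2 * 151/6 = 338/3

338/3


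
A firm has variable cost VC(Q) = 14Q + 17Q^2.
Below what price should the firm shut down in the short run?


AVC(Q) = VC(Q)/Q = 14 + 17Q
AVC is increasing in Q, so minimum AVC is at Q -> 0+.
Min AVC = 14
The firm should shut down if P < 14.

14


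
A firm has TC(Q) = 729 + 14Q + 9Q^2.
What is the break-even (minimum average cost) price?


AC(Q) = 729/Q + 14 + 9Q
To minimize: dAC/dQ = -729/Q^2 + 9 = 0
Q^2 = 729/9 = 81
Q* = 9
Min AC = 729/9 + 14 + 9*9
Min AC = 81 + 14 + 81 = 176

176


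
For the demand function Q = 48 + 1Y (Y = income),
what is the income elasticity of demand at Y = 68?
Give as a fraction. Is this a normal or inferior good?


dQ/dY = 1
At Y = 68: Q = 48 + 1*68 = 116
Ey = (dQ/dY)(Y/Q) = 1 * 68 / 116 = 17/29
Since Ey > 0, this is a normal good.

17/29 (normal good)


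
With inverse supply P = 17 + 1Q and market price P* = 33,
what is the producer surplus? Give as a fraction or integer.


Minimum supply price (at Q=0): P_min = 17
Quantity supplied at P* = 33:
Q* = (33 - 17)/1 = 16
PS = (1/2) * Q* * (P* - P_min)
PS = (1/2) * 16 * (33 - 17)
PS = (1/2) * 16 * 16 = 128

128


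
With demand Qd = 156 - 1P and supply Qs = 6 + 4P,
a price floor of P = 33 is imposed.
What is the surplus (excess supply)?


At P = 33:
Qd = 156 - 1*33 = 123
Qs = 6 + 4*33 = 138
Surplus = Qs - Qd = 138 - 123 = 15

15


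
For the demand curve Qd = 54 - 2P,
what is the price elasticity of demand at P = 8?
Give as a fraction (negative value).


dQ/dP = -2
At P = 8: Q = 54 - 2*8 = 38
E = (dQ/dP)(P/Q) = (-2)(8/38) = -8/19

-8/19


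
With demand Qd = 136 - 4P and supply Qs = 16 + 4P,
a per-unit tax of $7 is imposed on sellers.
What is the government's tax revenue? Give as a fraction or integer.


With tax on sellers, new supply: Qs' = 16 + 4(P - 7)
= 4P - 12
New equilibrium quantity:
Q_new = 62
Tax revenue = tax * Q_new = 7 * 62 = 434

434


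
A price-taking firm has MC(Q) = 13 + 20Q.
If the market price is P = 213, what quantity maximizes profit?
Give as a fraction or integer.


In perfect competition, profit is maximized where P = MC.
213 = 13 + 20Q
200 = 20Q
Q* = 200/20 = 10

10


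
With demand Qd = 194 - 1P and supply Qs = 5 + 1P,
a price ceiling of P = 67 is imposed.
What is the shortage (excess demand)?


At P = 67:
Qd = 194 - 1*67 = 127
Qs = 5 + 1*67 = 72
Shortage = Qd - Qs = 127 - 72 = 55

55


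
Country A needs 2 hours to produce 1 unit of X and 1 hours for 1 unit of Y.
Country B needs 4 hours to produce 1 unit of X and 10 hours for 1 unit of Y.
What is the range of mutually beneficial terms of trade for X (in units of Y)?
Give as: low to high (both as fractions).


Opportunity cost of X for Country A = hours_X / hours_Y = 2/1 = 2 units of Y
Opportunity cost of X for Country B = hours_X / hours_Y = 4/10 = 2/5 units of Y
Terms of trade must be between the two opportunity costs.
Range: 2/5 to 2

2/5 to 2


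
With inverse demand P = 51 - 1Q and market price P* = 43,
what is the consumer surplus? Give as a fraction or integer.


Maximum willingness to pay (at Q=0): P_max = 51
Quantity demanded at P* = 43:
Q* = (51 - 43)/1 = 8
CS = (1/2) * Q* * (P_max - P*)
CS = (1/2) * 8 * (51 - 43)
CS = (1/2) * 8 * 8 = 32

32


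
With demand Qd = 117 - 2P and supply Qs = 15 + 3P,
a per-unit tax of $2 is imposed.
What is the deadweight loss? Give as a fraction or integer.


Pre-tax equilibrium quantity: Q* = 381/5
Post-tax equilibrium quantity: Q_tax = 369/5
Reduction in quantity: Q* - Q_tax = 12/5
DWL = (1/2) * tax * (Q* - Q_tax)
DWL = (1/2) * 2 * 12/5 = 12/5

12/5


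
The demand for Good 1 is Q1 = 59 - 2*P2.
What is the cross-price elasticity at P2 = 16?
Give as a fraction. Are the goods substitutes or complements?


dQ1/dP2 = -2
At P2 = 16: Q1 = 59 - 2*16 = 27
Exy = (dQ1/dP2)(P2/Q1) = -2 * 16 / 27 = -32/27
Since Exy < 0, the goods are complements.

-32/27 (complements)


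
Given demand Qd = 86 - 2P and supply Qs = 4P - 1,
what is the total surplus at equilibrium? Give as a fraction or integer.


Find equilibrium: 86 - 2P = 4P - 1
86 + 1 = 6P
P* = 87/6 = 29/2
Q* = 4*29/2 - 1 = 57
Inverse demand: P = 43 - Q/2, so P_max = 43
Inverse supply: P = 1/4 + Q/4, so P_min = 1/4
CS = (1/2) * 57 * (43 - 29/2) = 3249/4
PS = (1/2) * 57 * (29/2 - 1/4) = 3249/8
TS = CS + PS = 3249/4 + 3249/8 = 9747/8

9747/8


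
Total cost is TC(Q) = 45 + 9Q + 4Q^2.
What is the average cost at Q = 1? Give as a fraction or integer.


TC(1) = 45 + 9*1 + 4*1^2
TC(1) = 45 + 9 + 4 = 58
AC = TC/Q = 58/1 = 58

58


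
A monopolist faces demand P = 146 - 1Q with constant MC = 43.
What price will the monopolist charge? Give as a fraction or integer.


MR = 146 - 2Q
Set MR = MC: 146 - 2Q = 43
Q* = 103/2
Substitute into demand:
P* = 146 - 1*103/2 = 189/2

189/2


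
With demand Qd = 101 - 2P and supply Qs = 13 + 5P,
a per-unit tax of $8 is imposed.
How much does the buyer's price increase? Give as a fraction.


With a per-unit tax, the buyer's price increase depends on relative slopes.
Supply slope: d = 5, Demand slope: b = 2
Buyer's price increase = d * tax / (b + d)
= 5 * 8 / (2 + 5)
= 40 / 7 = 40/7

40/7


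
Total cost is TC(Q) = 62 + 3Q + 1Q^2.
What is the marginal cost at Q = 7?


MC = dTC/dQ = 3 + 2*1*Q
At Q = 7:
MC = 3 + 2*7
MC = 3 + 14 = 17

17


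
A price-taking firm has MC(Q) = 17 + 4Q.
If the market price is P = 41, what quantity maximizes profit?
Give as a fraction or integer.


In perfect competition, profit is maximized where P = MC.
41 = 17 + 4Q
24 = 4Q
Q* = 24/4 = 6

6


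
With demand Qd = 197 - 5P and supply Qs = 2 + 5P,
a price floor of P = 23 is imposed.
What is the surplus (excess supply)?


At P = 23:
Qd = 197 - 5*23 = 82
Qs = 2 + 5*23 = 117
Surplus = Qs - Qd = 117 - 82 = 35

35


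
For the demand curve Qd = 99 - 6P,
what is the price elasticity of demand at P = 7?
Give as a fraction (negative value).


dQ/dP = -6
At P = 7: Q = 99 - 6*7 = 57
E = (dQ/dP)(P/Q) = (-6)(7/57) = -14/19

-14/19


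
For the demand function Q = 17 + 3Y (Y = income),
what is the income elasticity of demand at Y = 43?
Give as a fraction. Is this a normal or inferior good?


dQ/dY = 3
At Y = 43: Q = 17 + 3*43 = 146
Ey = (dQ/dY)(Y/Q) = 3 * 43 / 146 = 129/146
Since Ey > 0, this is a normal good.

129/146 (normal good)


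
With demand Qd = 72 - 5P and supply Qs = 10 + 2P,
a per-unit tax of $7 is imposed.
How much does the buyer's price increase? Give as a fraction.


With a per-unit tax, the buyer's price increase depends on relative slopes.
Supply slope: d = 2, Demand slope: b = 5
Buyer's price increase = d * tax / (b + d)
= 2 * 7 / (5 + 2)
= 14 / 7 = 2

2


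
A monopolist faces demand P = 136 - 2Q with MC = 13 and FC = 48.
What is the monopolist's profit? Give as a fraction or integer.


MR = MC: 136 - 4Q = 13
Q* = 123/4
P* = 136 - 2*123/4 = 149/2
Profit = (P* - MC)*Q* - FC
= (149/2 - 13)*123/4 - 48
= 123/2*123/4 - 48
= 15129/8 - 48 = 14745/8

14745/8


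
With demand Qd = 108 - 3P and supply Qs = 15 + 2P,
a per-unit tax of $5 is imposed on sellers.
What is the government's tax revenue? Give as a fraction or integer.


With tax on sellers, new supply: Qs' = 15 + 2(P - 5)
= 5 + 2P
New equilibrium quantity:
Q_new = 231/5
Tax revenue = tax * Q_new = 5 * 231/5 = 231

231


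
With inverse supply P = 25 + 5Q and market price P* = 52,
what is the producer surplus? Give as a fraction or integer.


Minimum supply price (at Q=0): P_min = 25
Quantity supplied at P* = 52:
Q* = (52 - 25)/5 = 27/5
PS = (1/2) * Q* * (P* - P_min)
PS = (1/2) * 27/5 * (52 - 25)
PS = (1/2) * 27/5 * 27 = 729/10

729/10


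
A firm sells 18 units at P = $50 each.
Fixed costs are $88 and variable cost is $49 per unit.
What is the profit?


Total Revenue = P * Q = 50 * 18 = $900
Total Cost = FC + VC*Q = 88 + 49*18 = $970
Profit = TR - TC = 900 - 970 = $-70

$-70


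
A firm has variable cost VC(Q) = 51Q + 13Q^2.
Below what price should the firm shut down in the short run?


AVC(Q) = VC(Q)/Q = 51 + 13Q
AVC is increasing in Q, so minimum AVC is at Q -> 0+.
Min AVC = 51
The firm should shut down if P < 51.

51


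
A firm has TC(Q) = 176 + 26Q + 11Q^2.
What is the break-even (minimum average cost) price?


AC(Q) = 176/Q + 26 + 11Q
To minimize: dAC/dQ = -176/Q^2 + 11 = 0
Q^2 = 176/11 = 16
Q* = 4
Min AC = 176/4 + 26 + 11*4
Min AC = 44 + 26 + 44 = 114

114


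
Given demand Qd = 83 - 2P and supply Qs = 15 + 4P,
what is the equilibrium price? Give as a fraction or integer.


At equilibrium, Qd = Qs.
83 - 2P = 15 + 4P
83 - 15 = 2P + 4P
68 = 6P
P* = 68/6 = 34/3

34/3


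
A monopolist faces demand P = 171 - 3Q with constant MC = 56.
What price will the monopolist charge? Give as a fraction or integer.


MR = 171 - 6Q
Set MR = MC: 171 - 6Q = 56
Q* = 115/6
Substitute into demand:
P* = 171 - 3*115/6 = 227/2

227/2


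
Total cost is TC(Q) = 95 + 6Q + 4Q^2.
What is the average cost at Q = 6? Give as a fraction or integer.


TC(6) = 95 + 6*6 + 4*6^2
TC(6) = 95 + 36 + 144 = 275
AC = TC/Q = 275/6 = 275/6

275/6


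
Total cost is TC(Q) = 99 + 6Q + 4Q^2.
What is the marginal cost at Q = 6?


MC = dTC/dQ = 6 + 2*4*Q
At Q = 6:
MC = 6 + 8*6
MC = 6 + 48 = 54

54


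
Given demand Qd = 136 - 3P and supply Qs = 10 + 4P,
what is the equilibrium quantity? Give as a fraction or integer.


First find equilibrium price:
136 - 3P = 10 + 4P
P* = 126/7 = 18
Then substitute into demand:
Q* = 136 - 3 * 18 = 82

82


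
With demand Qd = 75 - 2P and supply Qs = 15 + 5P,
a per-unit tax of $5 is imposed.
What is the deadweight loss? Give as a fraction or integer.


Pre-tax equilibrium quantity: Q* = 405/7
Post-tax equilibrium quantity: Q_tax = 355/7
Reduction in quantity: Q* - Q_tax = 50/7
DWL = (1/2) * tax * (Q* - Q_tax)
DWL = (1/2) * 5 * 50/7 = 125/7

125/7


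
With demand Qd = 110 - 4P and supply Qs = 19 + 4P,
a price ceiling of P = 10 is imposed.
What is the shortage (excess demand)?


At P = 10:
Qd = 110 - 4*10 = 70
Qs = 19 + 4*10 = 59
Shortage = Qd - Qs = 70 - 59 = 11

11


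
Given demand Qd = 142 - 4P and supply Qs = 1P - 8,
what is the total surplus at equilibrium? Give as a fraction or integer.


Find equilibrium: 142 - 4P = 1P - 8
142 + 8 = 5P
P* = 150/5 = 30
Q* = 1*30 - 8 = 22
Inverse demand: P = 71/2 - Q/4, so P_max = 71/2
Inverse supply: P = 8 + Q/1, so P_min = 8
CS = (1/2) * 22 * (71/2 - 30) = 121/2
PS = (1/2) * 22 * (30 - 8) = 242
TS = CS + PS = 121/2 + 242 = 605/2

605/2


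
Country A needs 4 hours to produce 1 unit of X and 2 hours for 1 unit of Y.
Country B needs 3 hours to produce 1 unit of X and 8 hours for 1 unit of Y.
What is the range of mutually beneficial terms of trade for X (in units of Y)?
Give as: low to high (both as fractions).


Opportunity cost of X for Country A = hours_X / hours_Y = 4/2 = 2 units of Y
Opportunity cost of X for Country B = hours_X / hours_Y = 3/8 = 3/8 units of Y
Terms of trade must be between the two opportunity costs.
Range: 3/8 to 2

3/8 to 2


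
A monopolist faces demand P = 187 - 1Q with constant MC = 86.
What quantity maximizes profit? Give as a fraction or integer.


TR = P*Q = (187 - 1Q)Q = 187Q - 1Q^2
MR = dTR/dQ = 187 - 2Q
Set MR = MC:
187 - 2Q = 86
101 = 2Q
Q* = 101/2 = 101/2

101/2


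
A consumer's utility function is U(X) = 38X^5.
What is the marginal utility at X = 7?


MU = dU/dX = 38*5*X^(5-1)
MU = 190*X^4
At X = 7:
MU = 190 * 7^4
MU = 190 * 2401 = 456190

456190


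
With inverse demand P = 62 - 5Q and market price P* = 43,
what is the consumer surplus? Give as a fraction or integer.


Maximum willingness to pay (at Q=0): P_max = 62
Quantity demanded at P* = 43:
Q* = (62 - 43)/5 = 19/5
CS = (1/2) * Q* * (P_max - P*)
CS = (1/2) * 19/5 * (62 - 43)
CS = (1/2) * 19/5 * 19 = 361/10

361/10


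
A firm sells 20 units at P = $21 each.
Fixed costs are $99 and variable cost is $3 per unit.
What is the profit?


Total Revenue = P * Q = 21 * 20 = $420
Total Cost = FC + VC*Q = 99 + 3*20 = $159
Profit = TR - TC = 420 - 159 = $261

$261


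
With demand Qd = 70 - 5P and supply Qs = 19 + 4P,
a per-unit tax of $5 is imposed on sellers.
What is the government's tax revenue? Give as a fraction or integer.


With tax on sellers, new supply: Qs' = 19 + 4(P - 5)
= 4P - 1
New equilibrium quantity:
Q_new = 275/9
Tax revenue = tax * Q_new = 5 * 275/9 = 1375/9

1375/9


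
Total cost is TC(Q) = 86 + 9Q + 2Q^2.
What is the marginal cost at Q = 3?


MC = dTC/dQ = 9 + 2*2*Q
At Q = 3:
MC = 9 + 4*3
MC = 9 + 12 = 21

21


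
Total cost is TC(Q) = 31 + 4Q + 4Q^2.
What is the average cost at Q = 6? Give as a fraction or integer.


TC(6) = 31 + 4*6 + 4*6^2
TC(6) = 31 + 24 + 144 = 199
AC = TC/Q = 199/6 = 199/6

199/6


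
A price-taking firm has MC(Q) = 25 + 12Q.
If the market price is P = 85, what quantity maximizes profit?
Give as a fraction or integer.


In perfect competition, profit is maximized where P = MC.
85 = 25 + 12Q
60 = 12Q
Q* = 60/12 = 5

5


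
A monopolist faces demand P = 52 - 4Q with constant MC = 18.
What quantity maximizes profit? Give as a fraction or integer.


TR = P*Q = (52 - 4Q)Q = 52Q - 4Q^2
MR = dTR/dQ = 52 - 8Q
Set MR = MC:
52 - 8Q = 18
34 = 8Q
Q* = 34/8 = 17/4

17/4


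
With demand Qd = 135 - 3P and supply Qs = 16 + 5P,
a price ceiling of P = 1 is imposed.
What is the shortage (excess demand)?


At P = 1:
Qd = 135 - 3*1 = 132
Qs = 16 + 5*1 = 21
Shortage = Qd - Qs = 132 - 21 = 111

111


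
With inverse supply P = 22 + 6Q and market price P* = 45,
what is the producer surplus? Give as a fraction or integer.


Minimum supply price (at Q=0): P_min = 22
Quantity supplied at P* = 45:
Q* = (45 - 22)/6 = 23/6
PS = (1/2) * Q* * (P* - P_min)
PS = (1/2) * 23/6 * (45 - 22)
PS = (1/2) * 23/6 * 23 = 529/12

529/12


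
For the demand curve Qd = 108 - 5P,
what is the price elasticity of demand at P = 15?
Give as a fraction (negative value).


dQ/dP = -5
At P = 15: Q = 108 - 5*15 = 33
E = (dQ/dP)(P/Q) = (-5)(15/33) = -25/11

-25/11


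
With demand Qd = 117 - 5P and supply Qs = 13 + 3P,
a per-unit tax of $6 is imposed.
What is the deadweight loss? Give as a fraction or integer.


Pre-tax equilibrium quantity: Q* = 52
Post-tax equilibrium quantity: Q_tax = 163/4
Reduction in quantity: Q* - Q_tax = 45/4
DWL = (1/2) * tax * (Q* - Q_tax)
DWL = (1/2) * 6 * 45/4 = 135/4

135/4


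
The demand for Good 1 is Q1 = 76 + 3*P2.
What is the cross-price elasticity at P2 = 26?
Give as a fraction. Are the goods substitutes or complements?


dQ1/dP2 = 3
At P2 = 26: Q1 = 76 + 3*26 = 154
Exy = (dQ1/dP2)(P2/Q1) = 3 * 26 / 154 = 39/77
Since Exy > 0, the goods are substitutes.

39/77 (substitutes)


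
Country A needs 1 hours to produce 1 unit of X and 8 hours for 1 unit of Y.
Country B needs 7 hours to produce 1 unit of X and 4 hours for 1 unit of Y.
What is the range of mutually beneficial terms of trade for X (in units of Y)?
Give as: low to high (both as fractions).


Opportunity cost of X for Country A = hours_X / hours_Y = 1/8 = 1/8 units of Y
Opportunity cost of X for Country B = hours_X / hours_Y = 7/4 = 7/4 units of Y
Terms of trade must be between the two opportunity costs.
Range: 1/8 to 7/4

1/8 to 7/4


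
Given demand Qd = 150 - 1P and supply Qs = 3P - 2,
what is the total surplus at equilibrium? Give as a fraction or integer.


Find equilibrium: 150 - 1P = 3P - 2
150 + 2 = 4P
P* = 152/4 = 38
Q* = 3*38 - 2 = 112
Inverse demand: P = 150 - Q/1, so P_max = 150
Inverse supply: P = 2/3 + Q/3, so P_min = 2/3
CS = (1/2) * 112 * (150 - 38) = 6272
PS = (1/2) * 112 * (38 - 2/3) = 6272/3
TS = CS + PS = 6272 + 6272/3 = 25088/3

25088/3


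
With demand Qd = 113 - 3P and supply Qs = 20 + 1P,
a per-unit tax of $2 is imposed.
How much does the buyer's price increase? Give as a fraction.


With a per-unit tax, the buyer's price increase depends on relative slopes.
Supply slope: d = 1, Demand slope: b = 3
Buyer's price increase = d * tax / (b + d)
= 1 * 2 / (3 + 1)
= 2 / 4 = 1/2

1/2


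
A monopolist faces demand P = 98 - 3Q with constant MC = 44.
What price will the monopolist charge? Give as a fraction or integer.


MR = 98 - 6Q
Set MR = MC: 98 - 6Q = 44
Q* = 9
Substitute into demand:
P* = 98 - 3*9 = 71

71


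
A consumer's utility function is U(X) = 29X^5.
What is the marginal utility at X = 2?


MU = dU/dX = 29*5*X^(5-1)
MU = 145*X^4
At X = 2:
MU = 145 * 2^4
MU = 145 * 16 = 2320

2320


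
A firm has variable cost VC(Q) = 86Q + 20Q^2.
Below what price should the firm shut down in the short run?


AVC(Q) = VC(Q)/Q = 86 + 20Q
AVC is increasing in Q, so minimum AVC is at Q -> 0+.
Min AVC = 86
The firm should shut down if P < 86.

86


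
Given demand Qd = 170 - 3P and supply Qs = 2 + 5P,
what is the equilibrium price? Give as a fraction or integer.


At equilibrium, Qd = Qs.
170 - 3P = 2 + 5P
170 - 2 = 3P + 5P
168 = 8P
P* = 168/8 = 21

21


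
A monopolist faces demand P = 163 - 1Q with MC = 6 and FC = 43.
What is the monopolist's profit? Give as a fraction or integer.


MR = MC: 163 - 2Q = 6
Q* = 157/2
P* = 163 - 1*157/2 = 169/2
Profit = (P* - MC)*Q* - FC
= (169/2 - 6)*157/2 - 43
= 157/2*157/2 - 43
= 24649/4 - 43 = 24477/4

24477/4


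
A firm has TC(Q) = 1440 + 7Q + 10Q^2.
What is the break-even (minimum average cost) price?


AC(Q) = 1440/Q + 7 + 10Q
To minimize: dAC/dQ = -1440/Q^2 + 10 = 0
Q^2 = 1440/10 = 144
Q* = 12
Min AC = 1440/12 + 7 + 10*12
Min AC = 120 + 7 + 120 = 247

247


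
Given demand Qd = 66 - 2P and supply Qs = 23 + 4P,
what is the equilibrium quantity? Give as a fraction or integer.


First find equilibrium price:
66 - 2P = 23 + 4P
P* = 43/6 = 43/6
Then substitute into demand:
Q* = 66 - 2 * 43/6 = 155/3

155/3


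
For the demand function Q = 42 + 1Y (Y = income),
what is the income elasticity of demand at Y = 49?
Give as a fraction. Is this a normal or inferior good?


dQ/dY = 1
At Y = 49: Q = 42 + 1*49 = 91
Ey = (dQ/dY)(Y/Q) = 1 * 49 / 91 = 7/13
Since Ey > 0, this is a normal good.

7/13 (normal good)


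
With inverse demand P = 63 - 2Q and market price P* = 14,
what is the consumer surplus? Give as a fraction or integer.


Maximum willingness to pay (at Q=0): P_max = 63
Quantity demanded at P* = 14:
Q* = (63 - 14)/2 = 49/2
CS = (1/2) * Q* * (P_max - P*)
CS = (1/2) * 49/2 * (63 - 14)
CS = (1/2) * 49/2 * 49 = 2401/4

2401/4


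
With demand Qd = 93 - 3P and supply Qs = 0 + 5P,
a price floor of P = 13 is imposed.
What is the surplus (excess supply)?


At P = 13:
Qd = 93 - 3*13 = 54
Qs = 0 + 5*13 = 65
Surplus = Qs - Qd = 65 - 54 = 11

11


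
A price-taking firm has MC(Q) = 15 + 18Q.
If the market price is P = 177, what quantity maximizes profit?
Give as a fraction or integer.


In perfect competition, profit is maximized where P = MC.
177 = 15 + 18Q
162 = 18Q
Q* = 162/18 = 9

9


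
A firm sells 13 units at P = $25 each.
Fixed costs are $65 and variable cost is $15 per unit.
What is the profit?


Total Revenue = P * Q = 25 * 13 = $325
Total Cost = FC + VC*Q = 65 + 15*13 = $260
Profit = TR - TC = 325 - 260 = $65

$65


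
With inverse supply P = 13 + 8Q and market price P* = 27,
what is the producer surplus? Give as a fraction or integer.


Minimum supply price (at Q=0): P_min = 13
Quantity supplied at P* = 27:
Q* = (27 - 13)/8 = 7/4
PS = (1/2) * Q* * (P* - P_min)
PS = (1/2) * 7/4 * (27 - 13)
PS = (1/2) * 7/4 * 14 = 49/4

49/4


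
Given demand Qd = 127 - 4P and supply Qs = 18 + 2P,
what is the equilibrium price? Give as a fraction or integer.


At equilibrium, Qd = Qs.
127 - 4P = 18 + 2P
127 - 18 = 4P + 2P
109 = 6P
P* = 109/6 = 109/6

109/6


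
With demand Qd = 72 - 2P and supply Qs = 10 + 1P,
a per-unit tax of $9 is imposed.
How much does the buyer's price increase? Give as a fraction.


With a per-unit tax, the buyer's price increase depends on relative slopes.
Supply slope: d = 1, Demand slope: b = 2
Buyer's price increase = d * tax / (b + d)
= 1 * 9 / (2 + 1)
= 9 / 3 = 3

3


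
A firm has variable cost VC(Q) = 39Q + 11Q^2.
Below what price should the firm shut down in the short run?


AVC(Q) = VC(Q)/Q = 39 + 11Q
AVC is increasing in Q, so minimum AVC is at Q -> 0+.
Min AVC = 39
The firm should shut down if P < 39.

39


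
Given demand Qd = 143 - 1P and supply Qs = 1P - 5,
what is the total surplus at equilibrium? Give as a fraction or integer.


Find equilibrium: 143 - 1P = 1P - 5
143 + 5 = 2P
P* = 148/2 = 74
Q* = 1*74 - 5 = 69
Inverse demand: P = 143 - Q/1, so P_max = 143
Inverse supply: P = 5 + Q/1, so P_min = 5
CS = (1/2) * 69 * (143 - 74) = 4761/2
PS = (1/2) * 69 * (74 - 5) = 4761/2
TS = CS + PS = 4761/2 + 4761/2 = 4761

4761


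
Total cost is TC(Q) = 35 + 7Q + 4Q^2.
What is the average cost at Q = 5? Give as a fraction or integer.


TC(5) = 35 + 7*5 + 4*5^2
TC(5) = 35 + 35 + 100 = 170
AC = TC/Q = 170/5 = 34

34


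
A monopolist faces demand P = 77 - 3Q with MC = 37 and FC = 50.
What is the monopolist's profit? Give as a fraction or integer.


MR = MC: 77 - 6Q = 37
Q* = 20/3
P* = 77 - 3*20/3 = 57
Profit = (P* - MC)*Q* - FC
= (57 - 37)*20/3 - 50
= 20*20/3 - 50
= 400/3 - 50 = 250/3

250/3


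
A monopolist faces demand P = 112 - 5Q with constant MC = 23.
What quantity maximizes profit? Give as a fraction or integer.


TR = P*Q = (112 - 5Q)Q = 112Q - 5Q^2
MR = dTR/dQ = 112 - 10Q
Set MR = MC:
112 - 10Q = 23
89 = 10Q
Q* = 89/10 = 89/10

89/10
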